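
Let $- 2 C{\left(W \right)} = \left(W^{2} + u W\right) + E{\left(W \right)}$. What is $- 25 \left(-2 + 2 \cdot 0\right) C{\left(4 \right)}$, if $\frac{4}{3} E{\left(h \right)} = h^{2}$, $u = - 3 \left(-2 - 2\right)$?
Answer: $-1900$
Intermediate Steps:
$u = 12$ ($u = \left(-3\right) \left(-4\right) = 12$)
$E{\left(h \right)} = \frac{3 h^{2}}{4}$
$C{\left(W \right)} = - 6 W - \frac{7 W^{2}}{8}$ ($C{\left(W \right)} = - \frac{\left(W^{2} + 12 W\right) + \frac{3 W^{2}}{4}}{2} = - \frac{12 W + \frac{7 W^{2}}{4}}{2} = - 6 W - \frac{7 W^{2}}{8}$)
$- 25 \left(-2 + 2 \cdot 0\right) C{\left(4 \right)} = - 25 \left(-2 + 2 \cdot 0\right) \frac{1}{8} \cdot 4 \left(-48 - 28\right) = - 25 \left(-2 + 0\right) \frac{1}{8} \cdot 4 \left(-48 - 28\right) = \left(-25\right) \left(-2\right) \frac{1}{8} \cdot 4 \left(-76\right) = 50 \left(-38\right) = -1900$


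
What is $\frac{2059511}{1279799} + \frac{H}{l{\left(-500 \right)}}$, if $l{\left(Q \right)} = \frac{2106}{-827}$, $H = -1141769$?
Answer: $\frac{1208445537134603}{2695256694} \approx 4.4836 \cdot 10^{5}$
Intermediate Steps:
$l{\left(Q \right)} = - \frac{2106}{827}$ ($l{\left(Q \right)} = 2106 \left(- \frac{1}{827}\right) = - \frac{2106}{827}$)
$\frac{2059511}{1279799} + \frac{H}{l{\left(-500 \right)}} = \frac{2059511}{1279799} - \frac{1141769}{- \frac{2106}{827}} = 2059511 \cdot \frac{1}{1279799} - - \frac{944242963}{2106} = \frac{2059511}{1279799} + \frac{944242963}{2106} = \frac{1208445537134603}{2695256694}$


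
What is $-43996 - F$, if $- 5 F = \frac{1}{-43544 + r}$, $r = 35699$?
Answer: $- \frac{1725743101}{39225} \approx -43996.0$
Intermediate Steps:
$F = \frac{1}{39225}$ ($F = - \frac{1}{5 \left(-43544 + 35699\right)} = - \frac{1}{5 \left(-7845\right)} = \left(- \frac{1}{5}\right) \left(- \frac{1}{7845}\right) = \frac{1}{39225} \approx 2.5494 \cdot 10^{-5}$)
$-43996 - F = -43996 - \frac{1}{39225} = - \frac{1725743101}{39225}$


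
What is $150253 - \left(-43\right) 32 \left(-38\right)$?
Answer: $97965$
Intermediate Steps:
$150253 - \left(-43\right) 32 \left(-38\right) = 150253 - \left(-1376\right) \left(-38\right) = 150253 - 52288 = 97965$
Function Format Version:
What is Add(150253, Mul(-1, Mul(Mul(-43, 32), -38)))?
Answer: 97965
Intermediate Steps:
Add(150253, Mul(-1, Mul(Mul(-43, 32), -38))) = Add(150253, Mul(-1, Mul(-1376, -38))) = Add(150253, Mul(-1, 52288)) = Add(150253, -52288) = 97965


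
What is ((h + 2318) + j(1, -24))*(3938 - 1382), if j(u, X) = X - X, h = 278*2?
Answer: 7345944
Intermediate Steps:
h = 556
j(u, X) = 0
((h + 2318) + j(1, -24))*(3938 - 1382) = ((556 + 2318) + 0)*(3938 - 1382) = (2874 + 0)*2556 = 2874*2556 = 7345944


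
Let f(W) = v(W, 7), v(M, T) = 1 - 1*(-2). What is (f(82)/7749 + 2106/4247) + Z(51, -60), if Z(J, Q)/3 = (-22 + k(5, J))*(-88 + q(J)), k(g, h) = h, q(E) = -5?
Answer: -88752834046/10970001 ≈ -8090.5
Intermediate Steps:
v(M, T) = 3 (v(M, T) = 1 + 2 = 3)
f(W) = 3
Z(J, Q) = 6138 - 279*J (Z(J, Q) = 3*((-22 + J)*(-88 - 5)) = 3*((-22 + J)*(-93)) = 3*(2046 - 93*J) = 6138 - 279*J)
(f(82)/7749 + 2106/4247) + Z(51, -60) = (3/7749 + 2106/4247) + (6138 - 279*51) = (3*(1/7749) + 2106*(1/4247)) + (6138 - 14229) = (1/2583 + 2106/4247) - 8091 = 5444045/10970001 - 8091 = -88752834046/10970001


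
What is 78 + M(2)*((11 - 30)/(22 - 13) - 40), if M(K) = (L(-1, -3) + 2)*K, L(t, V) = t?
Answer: -56/9 ≈ -6.2222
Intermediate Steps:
M(K) = K (M(K) = (-1 + 2)*K = 1*K = K)
78 + M(2)*((11 - 30)/(22 - 13) - 40) = 78 + 2*((11 - 30)/(22 - 13) - 40) = 78 + 2*(-19/9 - 40) = 78 + 2*(-379/9) = 78 - 758/9 = -56/9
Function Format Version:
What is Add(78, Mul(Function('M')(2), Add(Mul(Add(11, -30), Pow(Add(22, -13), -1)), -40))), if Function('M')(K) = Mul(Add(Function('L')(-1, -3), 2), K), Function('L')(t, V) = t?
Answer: Rational(-56, 9) ≈ -6.2222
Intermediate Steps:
Function('M')(K) = K (Function('M')(K) = Mul(Add(-1, 2), K) = Mul(1, K) = K)
Add(78, Mul(Function('M')(2), Add(Mul(Add(11, -30), Pow(Add(22, -13), -1)), -40))) = Add(78, Mul(2, Add(Mul(Add(11, -30), Pow(Add(22, -13), -1)), -40))) = Add(78, Mul(2, Add(Mul(-19, Pow(9, -1)), -40))) = Add(78, Mul(2, Add(Mul(-19, Rational(1, 9)), -40))) = Add(78, Mul(2, Add(Rational(-19, 9), -40))) = Add(78, Mul(2, Rational(-379, 9))) = Add(78, Rational(-758, 9)) = Rational(-56, 9)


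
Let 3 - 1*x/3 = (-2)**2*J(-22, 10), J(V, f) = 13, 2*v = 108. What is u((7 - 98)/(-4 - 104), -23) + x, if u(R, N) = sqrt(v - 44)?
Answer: -147 + sqrt(10) ≈ -143.84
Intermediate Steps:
v = 54 (v = (1/2)*108 = 54)
u(R, N) = sqrt(10) (u(R, N) = sqrt(54 - 44) = sqrt(10))
x = -147 (x = 9 - 3*(-2)**2*13 = 9 - 12*13 = 9 - 3*52 = 9 - 156 = -147)
u((7 - 98)/(-4 - 104), -23) + x = sqrt(10) - 147 = -147 + sqrt(10)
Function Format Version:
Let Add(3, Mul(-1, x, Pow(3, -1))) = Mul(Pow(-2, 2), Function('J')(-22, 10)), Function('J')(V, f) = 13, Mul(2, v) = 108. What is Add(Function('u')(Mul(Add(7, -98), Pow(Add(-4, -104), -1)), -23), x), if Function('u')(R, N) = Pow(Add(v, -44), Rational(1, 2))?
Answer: Add(-147, Pow(10, Rational(1, 2))) ≈ -143.84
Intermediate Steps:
v = 54 (v = Mul(Rational(1, 2), 108) = 54)
Function('u')(R, N) = Pow(10, Rational(1, 2)) (Function('u')(R, N) = Pow(Add(54, -44), Rational(1, 2)) = Pow(10, Rational(1, 2)))
x = -147 (x = Add(9, Mul(-3, Mul(Pow(-2, 2), 13))) = Add(9, Mul(-3, Mul(4, 13))) = Add(9, Mul(-3, 52)) = Add(9, -156) = -147)
Add(Function('u')(Mul(Add(7, -98), Pow(Add(-4, -104), -1)), -23), x) = Add(Pow(10, Rational(1, 2)), -147) = Add(-147, Pow(10, Rational(1, 2)))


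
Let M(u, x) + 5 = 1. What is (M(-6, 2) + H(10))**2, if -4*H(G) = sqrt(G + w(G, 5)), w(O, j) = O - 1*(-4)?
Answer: (8 + sqrt(6))**2/4 ≈ 27.298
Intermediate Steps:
M(u, x) = -4 (M(u, x) = -5 + 1 = -4)
w(O, j) = 4 + O (w(O, j) = O + 4 = 4 + O)
H(G) = -sqrt(4 + 2*G)/4 (H(G) = -sqrt(G + (4 + G))/4 = -sqrt(4 + 2*G)/4)
(M(-6, 2) + H(10))**2 = (-4 - sqrt(4 + 2*10)/4)**2 = (-4 - sqrt(4 + 20)/4)**2 = (-4 - sqrt(6)/2)**2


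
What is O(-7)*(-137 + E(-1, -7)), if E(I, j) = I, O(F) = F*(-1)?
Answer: -966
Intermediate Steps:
O(F) = -F
O(-7)*(-137 + E(-1, -7)) = (-1*(-7))*(-137 - 1) = 7*(-138) = -966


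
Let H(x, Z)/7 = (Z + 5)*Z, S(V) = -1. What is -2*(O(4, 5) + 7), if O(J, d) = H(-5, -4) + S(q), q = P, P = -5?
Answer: 44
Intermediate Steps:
q = -5
H(x, Z) = 7*Z*(5 + Z) (H(x, Z) = 7*((Z + 5)*Z) = 7*((5 + Z)*Z) = 7*(Z*(5 + Z)) = 7*Z*(5 + Z))
O(J, d) = -29 (O(J, d) = 7*(-4)*(5 - 4) - 1 = 7*(-4)*1 - 1 = -28 - 1 = -29)
-2*(O(4, 5) + 7) = -2*(-29 + 7) = -2*(-22) = 44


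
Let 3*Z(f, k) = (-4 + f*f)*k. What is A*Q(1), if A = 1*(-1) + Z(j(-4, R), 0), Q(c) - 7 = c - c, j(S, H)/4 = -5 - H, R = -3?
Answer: -7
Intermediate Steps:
j(S, H) = -20 - 4*H (j(S, H) = 4*(-5 - H) = -20 - 4*H)
Z(f, k) = k*(-4 + f**2)/3 (Z(f, k) = ((-4 + f*f)*k)/3 = ((-4 + f**2)*k)/3 = (k*(-4 + f**2))/3 = k*(-4 + f**2)/3)
Q(c) = 7 (Q(c) = 7 + (c - c) = 7 + 0 = 7)
A = -1 (A = 1*(-1) + (1/3)*0*(-4 + (-20 - 4*(-3))**2) = -1 + (1/3)*0*(-4 + (-20 + 12)**2) = -1 + (1/3)*0*(-4 + (-8)**2) = -1 + (1/3)*0*(-4 + 64) = -1 + (1/3)*0*60 = -1 + 0 = -1)
A*Q(1) = -1*7 = -7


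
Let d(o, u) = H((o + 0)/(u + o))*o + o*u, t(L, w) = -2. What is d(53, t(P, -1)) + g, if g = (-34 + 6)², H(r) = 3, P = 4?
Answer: 837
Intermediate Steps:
g = 784 (g = (-28)² = 784)
d(o, u) = 3*o + o*u
d(53, t(P, -1)) + g = 53*(3 - 2) + 784 = 53*1 + 784 = 53 + 784 = 837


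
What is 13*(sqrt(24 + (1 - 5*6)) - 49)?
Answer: -637 + 13*I*sqrt(5) ≈ -637.0 + 29.069*I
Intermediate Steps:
13*(sqrt(24 + (1 - 5*6)) - 49) = 13*(sqrt(24 + (1 - 30)) - 49) = 13*(sqrt(24 - 29) - 49) = 13*(sqrt(-5) - 49) = 13*(I*sqrt(5) - 49) = 13*(-49 + I*sqrt(5)) = -637 + 13*I*sqrt(5)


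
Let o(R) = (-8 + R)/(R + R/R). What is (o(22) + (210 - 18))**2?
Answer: 19624900/529 ≈ 37098.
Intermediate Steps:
o(R) = (-8 + R)/(1 + R) (o(R) = (-8 + R)/(R + 1) = (-8 + R)/(1 + R))
(o(22) + (210 - 18))**2 = ((-8 + 22)/(1 + 22) + (210 - 18))**2 = (14/23 + 192)**2 = (4430/23)**2 = 19624900/529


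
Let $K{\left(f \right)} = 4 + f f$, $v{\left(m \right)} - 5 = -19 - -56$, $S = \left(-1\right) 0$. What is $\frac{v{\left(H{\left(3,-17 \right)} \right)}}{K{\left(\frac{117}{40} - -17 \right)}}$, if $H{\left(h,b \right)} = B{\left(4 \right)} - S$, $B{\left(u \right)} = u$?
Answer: $\frac{67200}{641609} \approx 0.10474$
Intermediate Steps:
$S = 0$
$H{\left(h,b \right)} = 4$ ($H{\left(h,b \right)} = 4 - 0 = 4 + 0 = 4$)
$v{\left(m \right)} = 42$ ($v{\left(m \right)} = 5 - -37 = 5 + \left(-19 + 56\right) = 5 + 37 = 42$)
$K{\left(f \right)} = 4 + f^{2}$
$\frac{v{\left(H{\left(3,-17 \right)} \right)}}{K{\left(\frac{117}{40} - -17 \right)}} = \frac{42}{4 + \left(\frac{117}{40} - -17\right)^{2}} = \frac{42}{4 + \left(117 \cdot \frac{1}{40} + 17\right)^{2}} = \frac{42}{4 + \left(\frac{117}{40} + 17\right)^{2}} = \frac{42}{4 + \left(\frac{797}{40}\right)^{2}} = \frac{42}{4 + \frac{635209}{1600}} = \frac{42}{\frac{641609}{1600}} = 42 \cdot \frac{1600}{641609} = \frac{67200}{641609}$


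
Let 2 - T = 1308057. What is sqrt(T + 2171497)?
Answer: 3*sqrt(95938) ≈ 929.22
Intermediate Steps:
T = -1308055 (T = 2 - 1*1308057 = 2 - 1308057 = -1308055)
sqrt(T + 2171497) = sqrt(-1308055 + 2171497) = sqrt(863442) = 3*sqrt(95938)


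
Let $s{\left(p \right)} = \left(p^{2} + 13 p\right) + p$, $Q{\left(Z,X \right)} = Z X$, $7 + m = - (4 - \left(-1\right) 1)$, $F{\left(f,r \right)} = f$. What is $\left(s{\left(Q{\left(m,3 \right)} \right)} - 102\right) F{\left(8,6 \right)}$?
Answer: $5520$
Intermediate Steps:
$m = -12$ ($m = -7 - \left(4 - \left(-1\right) 1\right) = -7 - \left(4 - -1\right) = -7 - \left(4 + 1\right) = -7 - 5 = -12$)
$Q{\left(Z,X \right)} = X Z$
$s{\left(p \right)} = p^{2} + 14 p$
$\left(s{\left(Q{\left(m,3 \right)} \right)} - 102\right) F{\left(8,6 \right)} = \left(3 \left(-12\right) \left(14 + 3 \left(-12\right)\right) - 102\right) 8 = \left(- 36 \left(14 - 36\right) - 102\right) 8 = \left(\left(-36\right) \left(-22\right) - 102\right) 8 = \left(792 - 102\right) 8 = 690 \cdot 8 = 5520$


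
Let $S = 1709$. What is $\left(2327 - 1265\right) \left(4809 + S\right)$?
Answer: $6922116$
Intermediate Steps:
$\left(2327 - 1265\right) \left(4809 + S\right) = \left(2327 - 1265\right) \left(4809 + 1709\right) = 1062 \cdot 6518 = 6922116$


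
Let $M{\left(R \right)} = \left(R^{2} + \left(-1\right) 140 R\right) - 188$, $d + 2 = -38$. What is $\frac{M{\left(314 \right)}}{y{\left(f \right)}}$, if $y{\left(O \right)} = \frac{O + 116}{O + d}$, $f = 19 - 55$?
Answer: $- \frac{258628}{5} \approx -51726.0$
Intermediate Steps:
$d = -40$ ($d = -2 - 38 = -40$)
$M{\left(R \right)} = -188 + R^{2} - 140 R$ ($M{\left(R \right)} = \left(R^{2} - 140 R\right) - 188 = -188 + R^{2} - 140 R$)
$f = -36$ ($f = 19 - 55 = -36$)
$y{\left(O \right)} = \frac{116 + O}{-40 + O}$ ($y{\left(O \right)} = \frac{O + 116}{O - 40} = \frac{116 + O}{-40 + O}$)
$\frac{M{\left(314 \right)}}{y{\left(f \right)}} = \frac{-188 + 314^{2} - 43960}{\frac{1}{-40 - 36} \left(116 - 36\right)} = \frac{-188 + 98596 - 43960}{\frac{1}{-76} \cdot 80} = \frac{54448}{\left(- \frac{1}{76}\right) 80} = \frac{54448}{- \frac{20}{19}} = 54448 \left(- \frac{19}{20}\right) = - \frac{258628}{5}$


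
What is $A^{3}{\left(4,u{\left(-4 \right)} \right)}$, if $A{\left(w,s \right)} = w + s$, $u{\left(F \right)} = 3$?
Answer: $343$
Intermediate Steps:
$A{\left(w,s \right)} = s + w$
$A^{3}{\left(4,u{\left(-4 \right)} \right)} = \left(3 + 4\right)^{3} = 7^{3} = 343$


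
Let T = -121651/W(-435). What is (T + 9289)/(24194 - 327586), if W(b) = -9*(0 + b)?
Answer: -2265299/74236230 ≈ -0.030515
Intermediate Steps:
W(b) = -9*b
T = -121651/3915 (T = -121651/((-9*(-435))) = -121651/3915 ≈ -31.073)
(T + 9289)/(24194 - 327586) = (-121651/3915 + 9289)/(24194 - 327586) = (36244784/3915)/(-303392) = (36244784/3915)*(-1/303392) = -2265299/74236230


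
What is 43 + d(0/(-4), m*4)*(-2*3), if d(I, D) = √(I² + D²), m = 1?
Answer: 19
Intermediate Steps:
d(I, D) = √(D² + I²)
43 + d(0/(-4), m*4)*(-2*3) = 43 + √((1*4)² + (0/(-4))²)*(-2*3) = 43 + √(4² + (0*(-¼))²)*(-6) = 43 + √(16 + 0²)*(-6) = 43 + √(16 + 0)*(-6) = 43 + √16*(-6) = 43 + 4*(-6) = 43 - 24 = 19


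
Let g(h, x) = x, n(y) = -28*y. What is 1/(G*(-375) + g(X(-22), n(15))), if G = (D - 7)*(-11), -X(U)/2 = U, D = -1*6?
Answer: -1/54045 ≈ -1.8503e-5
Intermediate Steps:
D = -6
X(U) = -2*U
G = 143 (G = (-6 - 7)*(-11) = -13*(-11) = 143)
1/(G*(-375) + g(X(-22), n(15))) = 1/(143*(-375) - 28*15) = 1/(-53625 - 420) = 1/(-54045) = -1/54045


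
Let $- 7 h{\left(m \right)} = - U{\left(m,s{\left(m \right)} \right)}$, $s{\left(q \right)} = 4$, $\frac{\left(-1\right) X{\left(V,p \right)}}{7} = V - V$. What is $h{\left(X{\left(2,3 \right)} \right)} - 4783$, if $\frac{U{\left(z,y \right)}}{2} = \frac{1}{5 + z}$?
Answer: $- \frac{167403}{35} \approx -4782.9$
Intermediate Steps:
$X{\left(V,p \right)} = 0$ ($X{\left(V,p \right)} = - 7 \left(V - V\right) = \left(-7\right) 0 = 0$)
$U{\left(z,y \right)} = \frac{2}{5 + z}$
$h{\left(m \right)} = \frac{2}{7 \left(5 + m\right)}$ ($h{\left(m \right)} = - \frac{\left(-1\right) \frac{2}{5 + m}}{7} = - \frac{\left(-2\right) \frac{1}{5 + m}}{7} = \frac{2}{7 \left(5 + m\right)}$)
$h{\left(X{\left(2,3 \right)} \right)} - 4783 = \frac{2}{7 \left(5 + 0\right)} - 4783 = \frac{2}{7 \cdot 5} - 4783 = \frac{2}{7} \cdot \frac{1}{5} - 4783 = \frac{2}{35} - 4783 = - \frac{167403}{35}$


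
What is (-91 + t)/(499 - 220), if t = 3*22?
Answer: -25/279 ≈ -0.089606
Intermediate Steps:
t = 66
(-91 + t)/(499 - 220) = (-91 + 66)/(499 - 220) = -25/279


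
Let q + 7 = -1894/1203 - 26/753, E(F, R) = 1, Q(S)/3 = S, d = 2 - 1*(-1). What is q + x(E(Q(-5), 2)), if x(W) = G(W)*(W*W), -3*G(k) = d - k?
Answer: -2800793/301953 ≈ -9.2756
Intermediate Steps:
d = 3 (d = 2 + 1 = 3)
Q(S) = 3*S
G(k) = -1 + k/3 (G(k) = -(3 - k)/3 = -1 + k/3)
q = -866497/100651 (q = -7 + (-1894/1203 - 26/753) = -7 - 161940/100651 = -866497/100651 ≈ -8.6089)
x(W) = W²*(-1 + W/3) (x(W) = (-1 + W/3)*(W*W) = (-1 + W/3)*W² = W²*(-1 + W/3))
q + x(E(Q(-5), 2)) = -866497/100651 + (⅓)*1²*(-3 + 1) = -866497/100651 + (⅓)*1*(-2) = -866497/100651 - ⅔ = -2800793/301953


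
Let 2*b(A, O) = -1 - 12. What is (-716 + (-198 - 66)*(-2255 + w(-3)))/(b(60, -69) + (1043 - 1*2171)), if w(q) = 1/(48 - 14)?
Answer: -20216272/38573 ≈ -524.10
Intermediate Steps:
b(A, O) = -13/2 (b(A, O) = (-1 - 12)/2 = (½)*(-13) = -13/2)
w(q) = 1/34
(-716 + (-198 - 66)*(-2255 + w(-3)))/(b(60, -69) + (1043 - 1*2171)) = (-716 + (-198 - 66)*(-2255 + 1/34))/(-13/2 + (1043 - 1*2171)) = (-716 - 264*(-76669/34))/(-13/2 + (1043 - 2171)) = (-716 + 10120308/17)/(-13/2 - 1128) = 10108136/(17*(-2269/2)) = (10108136/17)*(-2/2269) = -20216272/38573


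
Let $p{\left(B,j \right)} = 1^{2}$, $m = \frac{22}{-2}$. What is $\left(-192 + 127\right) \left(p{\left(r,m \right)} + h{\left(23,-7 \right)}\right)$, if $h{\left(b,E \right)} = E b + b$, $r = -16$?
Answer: $8905$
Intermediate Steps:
$m = -11$ ($m = 22 \left(- \frac{1}{2}\right) = -11$)
$h{\left(b,E \right)} = b + E b$
$p{\left(B,j \right)} = 1$
$\left(-192 + 127\right) \left(p{\left(r,m \right)} + h{\left(23,-7 \right)}\right) = \left(-192 + 127\right) \left(1 + 23 \left(1 - 7\right)\right) = - 65 \left(1 + 23 \left(-6\right)\right) = - 65 \left(1 - 138\right) = \left(-65\right) \left(-137\right) = 8905$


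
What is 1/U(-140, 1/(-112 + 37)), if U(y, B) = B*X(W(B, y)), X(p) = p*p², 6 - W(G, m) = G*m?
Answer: -253125/238328 ≈ -1.0621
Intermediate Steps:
W(G, m) = 6 - G*m
X(p) = p³
U(y, B) = B*(6 - B*y)³
1/U(-140, 1/(-112 + 37)) = 1/(-(-6 - 140/(-112 + 37))³/(-112 + 37)) = 1/(-1*(-6 - 140/(-75))³/(-75)) = 1/(-1*(-1/75)*(-6 - 1/75*(-140))³) = 1/(-1*(-1/75)*(-6 + 28/15)³) = 1/(-1*(-1/75)*(-62/15)³) = 1/(-1*(-1/75)*(-238328/3375)) = 1/(-238328/253125) = -253125/238328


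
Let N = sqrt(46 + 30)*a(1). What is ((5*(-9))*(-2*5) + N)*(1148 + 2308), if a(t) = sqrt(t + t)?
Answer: 1555200 + 6912*sqrt(38) ≈ 1.5978e+6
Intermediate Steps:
a(t) = sqrt(2)*sqrt(t) (a(t) = sqrt(2*t) = sqrt(2)*sqrt(t))
N = 2*sqrt(38) (N = sqrt(46 + 30)*(sqrt(2)*sqrt(1)) = sqrt(76)*(sqrt(2)*1) = (2*sqrt(19))*sqrt(2) = 2*sqrt(38) ≈ 12.329)
((5*(-9))*(-2*5) + N)*(1148 + 2308) = ((5*(-9))*(-2*5) + 2*sqrt(38))*(1148 + 2308) = (-45*(-10) + 2*sqrt(38))*3456 = (450 + 2*sqrt(38))*3456 = 1555200 + 6912*sqrt(38)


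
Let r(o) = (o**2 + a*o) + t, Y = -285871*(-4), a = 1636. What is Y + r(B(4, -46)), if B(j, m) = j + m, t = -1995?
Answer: 1074541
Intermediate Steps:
Y = 1143484
r(o) = -1995 + o**2 + 1636*o (r(o) = (o**2 + 1636*o) - 1995 = -1995 + o**2 + 1636*o)
Y + r(B(4, -46)) = 1143484 + (-1995 + (4 - 46)**2 + 1636*(4 - 46)) = 1143484 + (-1995 + (-42)**2 + 1636*(-42)) = 1143484 + (-1995 + 1764 - 68712) = 1143484 - 68943 = 1074541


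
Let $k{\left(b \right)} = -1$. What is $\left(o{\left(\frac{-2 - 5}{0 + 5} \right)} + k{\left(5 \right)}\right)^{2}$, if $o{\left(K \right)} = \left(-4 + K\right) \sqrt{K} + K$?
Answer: $- \frac{4383}{125} + \frac{648 i \sqrt{35}}{125} \approx -35.064 + 30.669 i$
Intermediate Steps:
$o{\left(K \right)} = K + \sqrt{K} \left(-4 + K\right)$ ($o{\left(K \right)} = \sqrt{K} \left(-4 + K\right) + K = K + \sqrt{K} \left(-4 + K\right)$)
$\left(o{\left(\frac{-2 - 5}{0 + 5} \right)} + k{\left(5 \right)}\right)^{2} = \left(\left(\frac{-2 - 5}{0 + 5} + \left(\frac{-2 - 5}{0 + 5}\right)^{\frac{3}{2}} - 4 \sqrt{\frac{-2 - 5}{0 + 5}}\right) - 1\right)^{2} = \left(\left(- \frac{7}{5} + \left(- \frac{7}{5}\right)^{\frac{3}{2}} - 4 \sqrt{- \frac{7}{5}}\right) - 1\right)^{2} = \left(\left(- \frac{7}{5} - \frac{7 i \sqrt{35}}{25} - 4 \frac{i \sqrt{35}}{5}\right) - 1\right)^{2} = \left(\left(- \frac{7}{5} - \frac{7 i \sqrt{35}}{25} - \frac{4 i \sqrt{35}}{5}\right) - 1\right)^{2} = \left(\left(- \frac{7}{5} - \frac{27 i \sqrt{35}}{25}\right) - 1\right)^{2} = \left(- \frac{12}{5} - \frac{27 i \sqrt{35}}{25}\right)^{2}$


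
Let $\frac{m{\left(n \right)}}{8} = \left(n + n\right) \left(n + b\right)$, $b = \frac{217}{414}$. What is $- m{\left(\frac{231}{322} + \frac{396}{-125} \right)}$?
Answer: $- \frac{1873050872}{24796875} \approx -75.536$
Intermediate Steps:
$b = \frac{217}{414}$ ($b = 217 \cdot \frac{1}{414} = \frac{217}{414} \approx 0.52415$)
$m{\left(n \right)} = 16 n \left(\frac{217}{414} + n\right)$ ($m{\left(n \right)} = 8 \left(n + n\right) \left(n + \frac{217}{414}\right) = 8 \cdot 2 n \left(\frac{217}{414} + n\right) = 16 n \left(\frac{217}{414} + n\right)$)
$- m{\left(\frac{231}{322} + \frac{396}{-125} \right)} = - \frac{8 \left(\frac{231}{322} + \frac{396}{-125}\right) \left(217 + 414 \left(\frac{231}{322} + \frac{396}{-125}\right)\right)}{207} = - \frac{8 \left(231 \cdot \frac{1}{322} + 396 \left(- \frac{1}{125}\right)\right) \left(217 + 414 \left(231 \cdot \frac{1}{322} + 396 \left(- \frac{1}{125}\right)\right)\right)}{207} = - \frac{8 \left(\frac{33}{46} - \frac{396}{125}\right) \left(217 + 414 \left(\frac{33}{46} - \frac{396}{125}\right)\right)}{207} = - \frac{8 \left(-14091\right) \left(217 + 414 \left(- \frac{14091}{5750}\right)\right)}{207 \cdot 5750} = - \frac{8 \left(-14091\right) \left(217 - \frac{126819}{125}\right)}{207 \cdot 5750} = - \frac{8 \left(-14091\right) \left(-99694\right)}{207 \cdot 5750 \cdot 125} = \left(-1\right) \frac{1873050872}{24796875} = - \frac{1873050872}{24796875}$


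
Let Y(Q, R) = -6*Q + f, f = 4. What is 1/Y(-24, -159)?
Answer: 1/148 ≈ 0.0067568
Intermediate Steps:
Y(Q, R) = 4 - 6*Q (Y(Q, R) = -6*Q + 4 = 4 - 6*Q)
1/Y(-24, -159) = 1/(4 - 6*(-24)) = 1/(4 + 144) = 1/148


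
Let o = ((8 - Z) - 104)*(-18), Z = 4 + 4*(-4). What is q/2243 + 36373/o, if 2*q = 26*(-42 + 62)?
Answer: 81977759/3391416 ≈ 24.172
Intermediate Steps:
q = 260 (q = (26*(-42 + 62))/2 = (26*20)/2 = (1/2)*520 = 260)
Z = -12 (Z = 4 - 16 = -12)
o = 1512 (o = ((8 - 1*(-12)) - 104)*(-18) = ((8 + 12) - 104)*(-18) = (20 - 104)*(-18) = -84*(-18) = 1512)
q/2243 + 36373/o = 260/2243 + 36373/1512 = 81977759/3391416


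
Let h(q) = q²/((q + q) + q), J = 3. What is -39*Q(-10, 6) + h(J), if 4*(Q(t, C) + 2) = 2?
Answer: 119/2 ≈ 59.500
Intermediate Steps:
Q(t, C) = -3/2 (Q(t, C) = -2 + (¼)*2 = -2 + ½ = -3/2)
h(q) = q/3 (h(q) = q²/(2*q + q) = q²/((3*q)) = (1/(3*q))*q² = q/3)
-39*Q(-10, 6) + h(J) = -39*(-3/2) + (⅓)*3 = 117/2 + 1 = 119/2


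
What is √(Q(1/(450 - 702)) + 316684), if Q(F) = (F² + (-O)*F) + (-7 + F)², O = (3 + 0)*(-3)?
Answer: √20113813694/252 ≈ 562.79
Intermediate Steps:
O = -9 (O = 3*(-3) = -9)
Q(F) = F² + (-7 + F)² + 9*F (Q(F) = (F² + (-1*(-9))*F) + (-7 + F)² = (F² + 9*F) + (-7 + F)² = F² + (-7 + F)² + 9*F)
√(Q(1/(450 - 702)) + 316684) = √((49 - 5/(450 - 702) + 2*(1/(450 - 702))²) + 316684) = √((49 - 5/(-252) + 2*(1/(-252))²) + 316684) = √((49 - 5*(-1/252) + 2*(-1/252)²) + 316684) = √((49 + 5/252 + 2*(1/63504)) + 316684) = √((49 + 5/252 + 1/31752) + 316684) = √(1556479/31752 + 316684) = √(10056906847/31752) = √20113813694/252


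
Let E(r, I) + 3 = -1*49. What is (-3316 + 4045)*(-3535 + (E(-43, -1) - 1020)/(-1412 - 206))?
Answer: -2084414391/809 ≈ -2.5765e+6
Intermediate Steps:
E(r, I) = -52 (E(r, I) = -3 - 1*49 = -3 - 49 = -52)
(-3316 + 4045)*(-3535 + (E(-43, -1) - 1020)/(-1412 - 206)) = (-3316 + 4045)*(-3535 + (-52 - 1020)/(-1412 - 206)) = 729*(-3535 - 1072/(-1618)) = 729*(-3535 - 1072*(-1/1618)) = 729*(-3535 + 536/809) = 729*(-2859279/809) = -2084414391/809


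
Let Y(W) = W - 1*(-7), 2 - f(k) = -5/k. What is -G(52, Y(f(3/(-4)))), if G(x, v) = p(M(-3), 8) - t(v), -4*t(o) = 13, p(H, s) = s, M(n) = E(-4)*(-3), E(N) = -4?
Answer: -45/4 ≈ -11.250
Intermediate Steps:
f(k) = 2 + 5/k (f(k) = 2 - (-5)/k = 2 + 5/k)
Y(W) = 7 + W (Y(W) = W + 7 = 7 + W)
M(n) = 12 (M(n) = -4*(-3) = 12)
t(o) = -13/4 (t(o) = -1/4*13 = -13/4)
G(x, v) = 45/4 (G(x, v) = 8 - 1*(-13/4) = 8 + 13/4 = 45/4)
-G(52, Y(f(3/(-4)))) = -1*45/4 = -45/4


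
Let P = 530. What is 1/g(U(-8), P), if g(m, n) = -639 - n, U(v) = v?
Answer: -1/1169 ≈ -0.00085543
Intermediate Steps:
1/g(U(-8), P) = 1/(-639 - 1*530) = 1/(-639 - 530) = 1/(-1169) = -1/1169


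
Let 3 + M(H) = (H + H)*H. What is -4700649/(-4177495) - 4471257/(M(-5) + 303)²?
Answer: -73889078607/2088747500 ≈ -35.375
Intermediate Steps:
M(H) = -3 + 2*H² (M(H) = -3 + (H + H)*H = -3 + (2*H)*H = -3 + 2*H²)
-4700649/(-4177495) - 4471257/(M(-5) + 303)² = -4700649/(-4177495) - 4471257/((-3 + 2*(-5)²) + 303)² = -4700649*(-1/4177495) - 4471257/((-3 + 2*25) + 303)² = 4700649/4177495 - 4471257/((-3 + 50) + 303)² = 4700649/4177495 - 4471257/(47 + 303)² = 4700649/4177495 - 4471257/(350²) = 4700649/4177495 - 4471257/122500 = 4700649/4177495 - 4471257*1/122500 = 4700649/4177495 - 638751/17500 = -73889078607/2088747500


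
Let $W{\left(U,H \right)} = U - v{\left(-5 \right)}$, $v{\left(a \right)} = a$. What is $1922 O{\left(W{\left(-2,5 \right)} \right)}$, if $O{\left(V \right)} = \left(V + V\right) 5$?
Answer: $57660$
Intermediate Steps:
$W{\left(U,H \right)} = 5 + U$ ($W{\left(U,H \right)} = U - -5 = U + 5 = 5 + U$)
$O{\left(V \right)} = 10 V$ ($O{\left(V \right)} = 2 V 5 = 10 V$)
$1922 O{\left(W{\left(-2,5 \right)} \right)} = 1922 \cdot 10 \left(5 - 2\right) = 1922 \cdot 10 \cdot 3 = 1922 \cdot 30 = 57660$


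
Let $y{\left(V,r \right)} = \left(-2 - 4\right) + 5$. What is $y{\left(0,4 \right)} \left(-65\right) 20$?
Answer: $1300$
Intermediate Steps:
$y{\left(V,r \right)} = -1$ ($y{\left(V,r \right)} = -6 + 5 = -1$)
$y{\left(0,4 \right)} \left(-65\right) 20 = \left(-1\right) \left(-65\right) 20 = 65 \cdot 20 = 1300$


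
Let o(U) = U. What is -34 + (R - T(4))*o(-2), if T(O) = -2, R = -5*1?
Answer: -28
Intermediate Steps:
R = -5
-34 + (R - T(4))*o(-2) = -34 + (-5 - 1*(-2))*(-2) = -34 + (-5 + 2)*(-2) = -34 - 3*(-2) = -34 + 6 = -28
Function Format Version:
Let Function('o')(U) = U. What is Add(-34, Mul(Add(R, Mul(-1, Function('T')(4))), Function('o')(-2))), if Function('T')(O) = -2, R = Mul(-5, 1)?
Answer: -28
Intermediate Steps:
R = -5
Add(-34, Mul(Add(R, Mul(-1, Function('T')(4))), Function('o')(-2))) = Add(-34, Mul(Add(-5, Mul(-1, -2)), -2)) = Add(-34, Mul(Add(-5, 2), -2)) = Add(-34, Mul(-3, -2)) = Add(-34, 6) = -28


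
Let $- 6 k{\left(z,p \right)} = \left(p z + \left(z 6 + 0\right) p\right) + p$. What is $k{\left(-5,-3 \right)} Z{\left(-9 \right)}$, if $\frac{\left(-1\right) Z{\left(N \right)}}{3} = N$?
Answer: $-459$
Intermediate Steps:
$Z{\left(N \right)} = - 3 N$
$k{\left(z,p \right)} = - \frac{p}{6} - \frac{7 p z}{6}$ ($k{\left(z,p \right)} = - \frac{\left(p z + \left(z 6 + 0\right) p\right) + p}{6} = - \frac{\left(p z + \left(6 z + 0\right) p\right) + p}{6} = - \frac{\left(p z + 6 z p\right) + p}{6} = - \frac{\left(p z + 6 p z\right) + p}{6} = - \frac{7 p z + p}{6} = - \frac{p + 7 p z}{6} = - \frac{p}{6} - \frac{7 p z}{6}$)
$k{\left(-5,-3 \right)} Z{\left(-9 \right)} = \left(- \frac{1}{6}\right) \left(-3\right) \left(1 + 7 \left(-5\right)\right) \left(\left(-3\right) \left(-9\right)\right) = \left(- \frac{1}{6}\right) \left(-3\right) \left(1 - 35\right) 27 = \left(- \frac{1}{6}\right) \left(-3\right) \left(-34\right) 27 = \left(-17\right) 27 = -459$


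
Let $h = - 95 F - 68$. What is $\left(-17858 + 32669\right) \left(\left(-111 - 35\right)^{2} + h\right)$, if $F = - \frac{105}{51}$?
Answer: $\frac{5399216751}{17} \approx 3.176 \cdot 10^{8}$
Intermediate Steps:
$F = - \frac{35}{17}$ ($F = \left(-105\right) \frac{1}{51} = - \frac{35}{17} \approx -2.0588$)
$h = \frac{2169}{17}$ ($h = \left(-95\right) \left(- \frac{35}{17}\right) - 68 = \frac{3325}{17} - 68 = \frac{2169}{17} \approx 127.59$)
$\left(-17858 + 32669\right) \left(\left(-111 - 35\right)^{2} + h\right) = \left(-17858 + 32669\right) \left(\left(-111 - 35\right)^{2} + \frac{2169}{17}\right) = 14811 \left(\left(-146\right)^{2} + \frac{2169}{17}\right) = 14811 \left(21316 + \frac{2169}{17}\right) = 14811 \cdot \frac{364541}{17} = \frac{5399216751}{17}$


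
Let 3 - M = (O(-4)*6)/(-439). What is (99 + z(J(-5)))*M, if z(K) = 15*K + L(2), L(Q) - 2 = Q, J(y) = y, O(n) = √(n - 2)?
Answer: 84 + 168*I*√6/439 ≈ 84.0 + 0.93739*I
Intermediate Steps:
O(n) = √(-2 + n)
L(Q) = 2 + Q
z(K) = 4 + 15*K (z(K) = 15*K + (2 + 2) = 15*K + 4 = 4 + 15*K)
M = 3 + 6*I*√6/439 (M = 3 - √(-2 - 4)*6/(-439) = 3 - √(-6)*6*(-1)/439 = 3 - (I*√6)*6*(-1)/439 = 3 - 6*I*√6*(-1)/439 = 3 - (-6)*I*√6/439 = 3 + 6*I*√6/439 ≈ 3.0 + 0.033478*I)
(99 + z(J(-5)))*M = (99 + (4 + 15*(-5)))*(3 + 6*I*√6/439) = (99 + (4 - 75))*(3 + 6*I*√6/439) = (99 - 71)*(3 + 6*I*√6/439) = 28*(3 + 6*I*√6/439) = 84 + 168*I*√6/439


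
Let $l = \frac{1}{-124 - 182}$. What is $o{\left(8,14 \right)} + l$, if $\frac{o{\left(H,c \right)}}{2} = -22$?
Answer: $- \frac{13465}{306} \approx -44.003$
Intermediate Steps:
$o{\left(H,c \right)} = -44$ ($o{\left(H,c \right)} = 2 \left(-22\right) = -44$)
$l = - \frac{1}{306}$ ($l = \frac{1}{-306} = - \frac{1}{306} \approx -0.003268$)
$o{\left(8,14 \right)} + l = -44 - \frac{1}{306} = - \frac{13465}{306}$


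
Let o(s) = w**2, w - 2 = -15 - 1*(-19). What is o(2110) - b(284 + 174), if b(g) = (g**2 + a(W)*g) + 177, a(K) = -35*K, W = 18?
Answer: 78635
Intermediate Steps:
w = 6 (w = 2 + (-15 - 1*(-19)) = 2 + (-15 + 19) = 2 + 4 = 6)
o(s) = 36 (o(s) = 6**2 = 36)
b(g) = 177 + g**2 - 630*g (b(g) = (g**2 + (-35*18)*g) + 177 = (g**2 - 630*g) + 177 = 177 + g**2 - 630*g)
o(2110) - b(284 + 174) = 36 - (177 + (284 + 174)**2 - 630*(284 + 174)) = 36 - (177 + 458**2 - 630*458) = 36 - (177 + 209764 - 288540) = 36 - 1*(-78599) = 36 + 78599 = 78635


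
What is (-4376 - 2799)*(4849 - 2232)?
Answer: -18776975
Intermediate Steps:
(-4376 - 2799)*(4849 - 2232) = -7175*2617 = -18776975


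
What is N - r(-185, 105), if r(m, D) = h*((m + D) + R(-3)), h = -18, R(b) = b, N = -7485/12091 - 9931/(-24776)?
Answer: -447617896943/299566616 ≈ -1494.2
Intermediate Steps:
N = -65372639/299566616 (N = -7485*1/12091 - 9931*(-1/24776) = -7485/12091 + 9931/24776 = -65372639/299566616 ≈ -0.21822)
r(m, D) = 54 - 18*D - 18*m (r(m, D) = -18*((m + D) - 3) = -18*((D + m) - 3) = -18*(-3 + D + m) = 54 - 18*D - 18*m)
N - r(-185, 105) = -65372639/299566616 - (54 - 18*105 - 18*(-185)) = -65372639/299566616 - (54 - 1890 + 3330) = -65372639/299566616 - 1*1494 = -65372639/299566616 - 1494 = -447617896943/299566616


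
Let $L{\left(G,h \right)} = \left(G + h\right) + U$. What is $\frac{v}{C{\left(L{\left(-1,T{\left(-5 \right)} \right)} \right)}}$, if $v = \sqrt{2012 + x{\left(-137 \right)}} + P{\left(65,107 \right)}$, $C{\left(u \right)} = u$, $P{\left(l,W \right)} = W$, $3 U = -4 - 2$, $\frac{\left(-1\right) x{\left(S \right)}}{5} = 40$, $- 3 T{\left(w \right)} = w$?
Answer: $- \frac{321}{4} - \frac{3 \sqrt{453}}{2} \approx -112.18$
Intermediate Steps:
$T{\left(w \right)} = - \frac{w}{3}$
$x{\left(S \right)} = -200$ ($x{\left(S \right)} = \left(-5\right) 40 = -200$)
$U = -2$ ($U = \frac{-4 - 2}{3} = \frac{1}{3} \left(-6\right) = -2$)
$L{\left(G,h \right)} = -2 + G + h$ ($L{\left(G,h \right)} = \left(G + h\right) - 2 = -2 + G + h$)
$v = 107 + 2 \sqrt{453}$ ($v = \sqrt{2012 - 200} + 107 = \sqrt{1812} + 107 = 2 \sqrt{453} + 107 = 107 + 2 \sqrt{453} \approx 149.57$)
$\frac{v}{C{\left(L{\left(-1,T{\left(-5 \right)} \right)} \right)}} = \frac{107 + 2 \sqrt{453}}{-2 - 1 - - \frac{5}{3}} = \frac{107 + 2 \sqrt{453}}{-2 - 1 + \frac{5}{3}} = \frac{107 + 2 \sqrt{453}}{- \frac{4}{3}} = \left(107 + 2 \sqrt{453}\right) \left(- \frac{3}{4}\right) = - \frac{321}{4} - \frac{3 \sqrt{453}}{2}$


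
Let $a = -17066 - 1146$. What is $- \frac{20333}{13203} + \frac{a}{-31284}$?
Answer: $- \frac{10990126}{11473407} \approx -0.95788$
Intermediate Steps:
$a = -18212$ ($a = -17066 - 1146 = -18212$)
$- \frac{20333}{13203} + \frac{a}{-31284} = - \frac{20333}{13203} - \frac{18212}{-31284} = \left(-20333\right) \frac{1}{13203} - - \frac{4553}{7821} = - \frac{20333}{13203} + \frac{4553}{7821} = - \frac{10990126}{11473407}$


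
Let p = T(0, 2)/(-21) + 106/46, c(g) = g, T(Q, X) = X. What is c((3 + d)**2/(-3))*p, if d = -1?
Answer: -4268/1449 ≈ -2.9455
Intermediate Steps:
p = 1067/483 (p = 2/(-21) + 106/46 = 2*(-1/21) + 106*(1/46) = -2/21 + 53/23 = 1067/483 ≈ 2.2091)
c((3 + d)**2/(-3))*p = ((3 - 1)**2/(-3))*(1067/483) = (2**2*(-1/3))*(1067/483) = (4*(-1/3))*(1067/483) = -4/3*1067/483 = -4268/1449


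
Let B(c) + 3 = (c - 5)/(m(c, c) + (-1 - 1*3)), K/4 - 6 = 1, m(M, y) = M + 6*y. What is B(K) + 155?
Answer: 29207/192 ≈ 152.12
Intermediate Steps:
K = 28 (K = 24 + 4*1 = 24 + 4 = 28)
B(c) = -3 + (-5 + c)/(-4 + 7*c) (B(c) = -3 + (c - 5)/((c + 6*c) + (-1 - 1*3)) = -3 + (-5 + c)/(7*c + (-1 - 3)) = -3 + (-5 + c)/(7*c - 4) = -3 + (-5 + c)/(-4 + 7*c))
B(K) + 155 = (7 - 20*28)/(-4 + 7*28) + 155 = (7 - 560)/(-4 + 196) + 155 = -553/192 + 155 = 29207/192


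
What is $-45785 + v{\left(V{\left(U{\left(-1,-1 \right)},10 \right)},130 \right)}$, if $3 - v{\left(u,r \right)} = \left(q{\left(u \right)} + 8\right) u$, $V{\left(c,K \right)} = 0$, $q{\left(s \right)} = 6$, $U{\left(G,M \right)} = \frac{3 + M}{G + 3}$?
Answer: $-45782$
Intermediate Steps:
$U{\left(G,M \right)} = \frac{3 + M}{3 + G}$
$v{\left(u,r \right)} = 3 - 14 u$ ($v{\left(u,r \right)} = 3 - \left(6 + 8\right) u = 3 - 14 u$)
$-45785 + v{\left(V{\left(U{\left(-1,-1 \right)},10 \right)},130 \right)} = -45785 + \left(3 - 0\right) = -45785 + \left(3 + 0\right) = -45785 + 3 = -45782$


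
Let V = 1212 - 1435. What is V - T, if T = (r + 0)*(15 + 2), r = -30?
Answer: 287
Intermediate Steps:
T = -510 (T = (-30 + 0)*(15 + 2) = -30*17 = -510)
V = -223
V - T = -223 - 1*(-510) = -223 + 510 = 287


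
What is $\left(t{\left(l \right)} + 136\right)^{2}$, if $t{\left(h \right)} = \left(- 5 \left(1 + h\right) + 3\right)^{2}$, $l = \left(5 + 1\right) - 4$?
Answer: $78400$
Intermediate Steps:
$l = 2$ ($l = 6 - 4 = 2$)
$t{\left(h \right)} = \left(-2 - 5 h\right)^{2}$ ($t{\left(h \right)} = \left(\left(-5 - 5 h\right) + 3\right)^{2} = \left(-2 - 5 h\right)^{2}$)
$\left(t{\left(l \right)} + 136\right)^{2} = \left(\left(2 + 5 \cdot 2\right)^{2} + 136\right)^{2} = \left(\left(2 + 10\right)^{2} + 136\right)^{2} = \left(12^{2} + 136\right)^{2} = \left(144 + 136\right)^{2} = 280^{2} = 78400$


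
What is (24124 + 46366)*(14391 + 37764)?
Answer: 3676405950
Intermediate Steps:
(24124 + 46366)*(14391 + 37764) = 70490*52155 = 3676405950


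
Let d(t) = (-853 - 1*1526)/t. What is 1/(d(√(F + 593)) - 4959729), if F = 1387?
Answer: -1091140380/5411760585128171 + 1586*√55/5411760585128171 ≈ -2.0162e-7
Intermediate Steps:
d(t) = -2379/t (d(t) = (-853 - 1526)/t = -2379/t)
1/(d(√(F + 593)) - 4959729) = 1/(-2379/√(1387 + 593) - 4959729) = 1/(-2379*√55/330 - 4959729) = 1/(-793*√55/110 - 4959729) = 1/(-4959729 - 793*√55/110)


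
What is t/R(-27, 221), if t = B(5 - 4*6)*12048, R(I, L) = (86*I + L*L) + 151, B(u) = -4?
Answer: -24096/23335 ≈ -1.0326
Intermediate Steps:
R(I, L) = 151 + L² + 86*I (R(I, L) = (86*I + L²) + 151 = (L² + 86*I) + 151 = 151 + L² + 86*I)
t = -48192 (t = -4*12048 = -48192)
t/R(-27, 221) = -48192/(151 + 221² + 86*(-27)) = -48192/(151 + 48841 - 2322) = -48192/46670 = -48192*1/46670 = -24096/23335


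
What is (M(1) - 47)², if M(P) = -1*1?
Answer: 2304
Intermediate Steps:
M(P) = -1
(M(1) - 47)² = (-1 - 47)² = (-48)² = 2304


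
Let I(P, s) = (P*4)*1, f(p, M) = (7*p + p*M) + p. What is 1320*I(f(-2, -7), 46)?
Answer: -10560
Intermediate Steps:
f(p, M) = 8*p + M*p (f(p, M) = (7*p + M*p) + p = 8*p + M*p)
I(P, s) = 4*P (I(P, s) = (4*P)*1 = 4*P)
1320*I(f(-2, -7), 46) = 1320*(4*(-2*(8 - 7))) = 1320*(4*(-2*1)) = 1320*(4*(-2)) = 1320*(-8) = -10560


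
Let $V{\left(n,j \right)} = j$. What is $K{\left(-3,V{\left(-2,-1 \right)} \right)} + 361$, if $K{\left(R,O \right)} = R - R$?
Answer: $361$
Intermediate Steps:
$K{\left(R,O \right)} = 0$
$K{\left(-3,V{\left(-2,-1 \right)} \right)} + 361 = 0 + 361 = 361$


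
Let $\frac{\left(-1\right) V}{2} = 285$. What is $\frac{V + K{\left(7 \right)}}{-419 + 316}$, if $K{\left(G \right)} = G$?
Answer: $\frac{563}{103} \approx 5.466$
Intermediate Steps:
$V = -570$ ($V = \left(-2\right) 285 = -570$)
$\frac{V + K{\left(7 \right)}}{-419 + 316} = \frac{-570 + 7}{-419 + 316} = - \frac{563}{-103} = \left(-563\right) \left(- \frac{1}{103}\right) = \frac{563}{103}$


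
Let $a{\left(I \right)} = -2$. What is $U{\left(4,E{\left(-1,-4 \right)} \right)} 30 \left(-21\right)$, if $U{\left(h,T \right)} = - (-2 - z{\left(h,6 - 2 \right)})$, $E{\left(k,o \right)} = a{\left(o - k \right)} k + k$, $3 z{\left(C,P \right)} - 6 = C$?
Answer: $-3360$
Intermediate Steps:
$z{\left(C,P \right)} = 2 + \frac{C}{3}$
$E{\left(k,o \right)} = - k$ ($E{\left(k,o \right)} = - 2 k + k = - k$)
$U{\left(h,T \right)} = 4 + \frac{h}{3}$ ($U{\left(h,T \right)} = - (-2 - \left(2 + \frac{h}{3}\right)) = - (-4 - \frac{h}{3}) = 4 + \frac{h}{3}$)
$U{\left(4,E{\left(-1,-4 \right)} \right)} 30 \left(-21\right) = \left(4 + \frac{1}{3} \cdot 4\right) 30 \left(-21\right) = \left(4 + \frac{4}{3}\right) 30 \left(-21\right) = \frac{16}{3} \cdot 30 \left(-21\right) = 160 \left(-21\right) = -3360$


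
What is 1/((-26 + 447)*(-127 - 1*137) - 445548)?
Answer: -1/556692 ≈ -1.7963e-6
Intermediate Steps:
1/((-26 + 447)*(-127 - 1*137) - 445548) = 1/(421*(-127 - 137) - 445548) = 1/(421*(-264) - 445548) = 1/(-111144 - 445548) = 1/(-556692) = -1/556692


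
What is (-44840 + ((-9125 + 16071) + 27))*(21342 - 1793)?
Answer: -740261983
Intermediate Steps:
(-44840 + ((-9125 + 16071) + 27))*(21342 - 1793) = (-44840 + (6946 + 27))*19549 = (-44840 + 6973)*19549 = -37867*19549 = -740261983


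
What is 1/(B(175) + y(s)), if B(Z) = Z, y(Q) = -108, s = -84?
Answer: 1/67 ≈ 0.014925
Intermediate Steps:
1/(B(175) + y(s)) = 1/(175 - 108) = 1/67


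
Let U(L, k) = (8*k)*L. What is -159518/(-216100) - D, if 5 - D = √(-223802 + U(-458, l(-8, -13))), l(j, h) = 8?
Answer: -460491/108050 + I*√253114 ≈ -4.2618 + 503.1*I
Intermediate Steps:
U(L, k) = 8*L*k
D = 5 - I*√253114 (D = 5 - √(-223802 + 8*(-458)*8) = 5 - √(-223802 - 29312) = 5 - √(-253114) = 5 - I*√253114 ≈ 5.0 - 503.1*I)
-159518/(-216100) - D = -159518/(-216100) - (5 - I*√253114) = -159518*(-1/216100) + (-5 + I*√253114) = 79759/108050 + (-5 + I*√253114) = -460491/108050 + I*√253114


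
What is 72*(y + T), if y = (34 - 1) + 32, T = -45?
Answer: 1440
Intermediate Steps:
y = 65 (y = 33 + 32 = 65)
72*(y + T) = 72*(65 - 45) = 72*20 = 1440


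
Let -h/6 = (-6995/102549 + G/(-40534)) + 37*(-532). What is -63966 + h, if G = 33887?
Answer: 37509853694111/692786861 ≈ 54143.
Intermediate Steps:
h = 81824658044837/692786861 (h = -6*((-6995/102549 + 33887/(-40534)) + 37*(-532)) = -6*((-6995*1/102549 + 33887*(-1/40534)) - 19684) = -6*((-6995/102549 - 33887/40534) - 19684) = -6*(-3758613293/4156721166 - 19684) = -6*(-81824658044837/4156721166) = 81824658044837/692786861 ≈ 1.1811e+5)
-63966 + h = -63966 + 81824658044837/692786861 = 37509853694111/692786861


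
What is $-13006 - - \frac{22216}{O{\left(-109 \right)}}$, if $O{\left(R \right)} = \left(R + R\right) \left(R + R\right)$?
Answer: $- \frac{154518732}{11881} \approx -13006.0$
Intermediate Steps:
$O{\left(R \right)} = 4 R^{2}$ ($O{\left(R \right)} = 2 R 2 R = 4 R^{2}$)
$-13006 - - \frac{22216}{O{\left(-109 \right)}} = -13006 - - \frac{22216}{4 \left(-109\right)^{2}} = -13006 - - \frac{22216}{4 \cdot 11881} = -13006 - - \frac{22216}{47524} = -13006 - \left(-22216\right) \frac{1}{47524} = -13006 - - \frac{5554}{11881} = -13006 + \frac{5554}{11881} = - \frac{154518732}{11881}$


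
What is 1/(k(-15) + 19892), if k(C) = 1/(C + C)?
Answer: 30/596759 ≈ 5.0272e-5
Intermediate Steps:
k(C) = 1/(2*C)
1/(k(-15) + 19892) = 1/((½)/(-15) + 19892) = 1/((½)*(-1/15) + 19892) = 1/(-1/30 + 19892) = 1/(596759/30) = 30/596759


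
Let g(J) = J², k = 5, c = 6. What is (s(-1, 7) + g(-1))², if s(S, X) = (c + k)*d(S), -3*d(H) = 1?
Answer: 64/9 ≈ 7.1111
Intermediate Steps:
d(H) = -⅓ (d(H) = -⅓*1 = -⅓)
s(S, X) = -11/3 (s(S, X) = (6 + 5)*(-⅓) = 11*(-⅓) = -11/3)
(s(-1, 7) + g(-1))² = (-11/3 + (-1)²)² = (-11/3 + 1)² = (-8/3)² = 64/9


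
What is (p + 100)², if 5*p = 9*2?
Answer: 268324/25 ≈ 10733.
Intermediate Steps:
p = 18/5 (p = (9*2)/5 = (⅕)*18 = 18/5 ≈ 3.6000)
(p + 100)² = (18/5 + 100)² = (518/5)² = 268324/25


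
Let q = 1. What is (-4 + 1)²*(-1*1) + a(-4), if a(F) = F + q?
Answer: -12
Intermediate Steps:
a(F) = 1 + F (a(F) = F + 1 = 1 + F)
(-4 + 1)²*(-1*1) + a(-4) = (-4 + 1)²*(-1*1) + (1 - 4) = (-3)²*(-1) - 3 = 9*(-1) - 3 = -9 - 3 = -12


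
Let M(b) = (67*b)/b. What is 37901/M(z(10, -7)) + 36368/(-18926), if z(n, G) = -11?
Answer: 357438835/634021 ≈ 563.76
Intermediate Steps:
M(b) = 67
37901/M(z(10, -7)) + 36368/(-18926) = 37901/67 + 36368/(-18926) = 37901*(1/67) + 36368*(-1/18926) = 37901/67 - 18184/9463 = 357438835/634021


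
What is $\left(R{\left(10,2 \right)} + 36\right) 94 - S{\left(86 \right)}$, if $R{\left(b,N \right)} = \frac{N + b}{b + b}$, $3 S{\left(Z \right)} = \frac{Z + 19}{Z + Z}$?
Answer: $\frac{2958569}{860} \approx 3440.2$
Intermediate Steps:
$S{\left(Z \right)} = \frac{19 + Z}{6 Z}$ ($S{\left(Z \right)} = \frac{\left(Z + 19\right) \frac{1}{Z + Z}}{3} = \frac{\left(19 + Z\right) \frac{1}{2 Z}}{3} = \frac{\frac{1}{2} \frac{1}{Z} \left(19 + Z\right)}{3} = \frac{19 + Z}{6 Z}$)
$R{\left(b,N \right)} = \frac{N + b}{2 b}$
$\left(R{\left(10,2 \right)} + 36\right) 94 - S{\left(86 \right)} = \left(\frac{2 + 10}{2 \cdot 10} + 36\right) 94 - \frac{19 + 86}{6 \cdot 86} = \left(\frac{1}{2} \cdot \frac{1}{10} \cdot 12 + 36\right) 94 - \frac{1}{6} \cdot \frac{1}{86} \cdot 105 = \left(\frac{3}{5} + 36\right) 94 - \frac{35}{172} = \frac{183}{5} \cdot 94 - \frac{35}{172} = \frac{17202}{5} - \frac{35}{172} = \frac{2958569}{860}$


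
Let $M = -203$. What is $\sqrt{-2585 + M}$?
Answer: $2 i \sqrt{697} \approx 52.802 i$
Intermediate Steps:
$\sqrt{-2585 + M} = \sqrt{-2585 - 203} = \sqrt{-2788} = 2 i \sqrt{697}$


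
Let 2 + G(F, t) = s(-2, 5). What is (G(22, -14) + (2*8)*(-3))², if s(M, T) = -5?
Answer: 3025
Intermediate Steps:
G(F, t) = -7 (G(F, t) = -2 - 5 = -7)
(G(22, -14) + (2*8)*(-3))² = (-7 + (2*8)*(-3))² = (-7 + 16*(-3))² = (-7 - 48)² = (-55)² = 3025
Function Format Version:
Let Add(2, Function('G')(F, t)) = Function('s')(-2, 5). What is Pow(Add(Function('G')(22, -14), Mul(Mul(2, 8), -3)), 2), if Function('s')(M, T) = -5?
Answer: 3025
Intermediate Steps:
Function('G')(F, t) = -7 (Function('G')(F, t) = Add(-2, -5) = -7)
Pow(Add(Function('G')(22, -14), Mul(Mul(2, 8), -3)), 2) = Pow(Add(-7, Mul(Mul(2, 8), -3)), 2) = Pow(Add(-7, Mul(16, -3)), 2) = Pow(Add(-7, -48), 2) = Pow(-55, 2) = 3025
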